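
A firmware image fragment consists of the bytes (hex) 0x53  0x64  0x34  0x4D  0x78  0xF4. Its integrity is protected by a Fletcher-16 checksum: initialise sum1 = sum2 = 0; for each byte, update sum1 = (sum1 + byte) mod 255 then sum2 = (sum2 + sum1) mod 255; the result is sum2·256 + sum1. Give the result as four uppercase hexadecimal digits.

Running sums (mod 255):
  after byte 0 (0x53): sum1=83, sum2=83
  after byte 1 (0x64): sum1=183, sum2=11
  after byte 2 (0x34): sum1=235, sum2=246
  after byte 3 (0x4D): sum1=57, sum2=48
  after byte 4 (0x78): sum1=177, sum2=225
  after byte 5 (0xF4): sum1=166, sum2=136
Checksum = sum2·256 + sum1 = 136·256 + 166 = 34982 = 0x88A6.

88A6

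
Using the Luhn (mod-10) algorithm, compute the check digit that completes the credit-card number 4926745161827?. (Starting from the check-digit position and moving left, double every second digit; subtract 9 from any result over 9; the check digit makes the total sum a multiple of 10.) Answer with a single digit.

4

Partial digits right→left: 7 2 8 1 6 1 5 4 7 6 2 9 4
Double every second digit counting from the check-digit position (so the 1st, 3rd, 5th, ... of the partial from the right).
  doubled (with −9 where >9): 5 7 3 1 5 4 8 → sum 33
  kept as-is: 2 1 1 4 6 9 → sum 23
Total = 33 + 23 = 56.
Check digit = (10 − (56 mod 10)) mod 10 = 4.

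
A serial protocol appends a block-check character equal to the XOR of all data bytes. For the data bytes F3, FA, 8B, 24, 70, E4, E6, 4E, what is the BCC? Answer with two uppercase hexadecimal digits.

XOR the bytes together:
  start with 0xF3
  0xF3 ⊕ 0xFA = 0x09
  0x09 ⊕ 0x8B = 0x82
  0x82 ⊕ 0x24 = 0xA6
  0xA6 ⊕ 0x70 = 0xD6
  0xD6 ⊕ 0xE4 = 0x32
  0x32 ⊕ 0xE6 = 0xD4
  0xD4 ⊕ 0x4E = 0x9A

9A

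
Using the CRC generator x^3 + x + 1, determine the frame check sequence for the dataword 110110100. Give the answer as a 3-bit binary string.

Append 3 zeros: 110110100000. Divide by 1011 (XOR where the leading bit is 1):
  pos 0: 1101 XOR 1011 = 0110
  pos 1: 1101 XOR 1011 = 0110
  pos 2: 1100 XOR 1011 = 0111
  pos 3: 1111 XOR 1011 = 0100
  pos 4: 1000 XOR 1011 = 0011
  pos 6: 1100 XOR 1011 = 0111
  pos 7: 1110 XOR 1011 = 0101
  pos 8: 1010 XOR 1011 = 0001
Remainder (last 3 bits) = 001. This is the CRC / FCS.

001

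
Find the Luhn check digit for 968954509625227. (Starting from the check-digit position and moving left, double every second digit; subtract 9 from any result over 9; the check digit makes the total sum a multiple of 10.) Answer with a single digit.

Partial digits right→left: 7 2 2 5 2 6 9 0 5 4 5 9 8 6 9
Double every second digit counting from the check-digit position (so the 1st, 3rd, 5th, ... of the partial from the right).
  doubled (with −9 where >9): 5 4 4 9 1 1 7 9 → sum 40
  kept as-is: 2 5 6 0 4 9 6 → sum 32
Total = 40 + 32 = 72.
Check digit = (10 − (72 mod 10)) mod 10 = 8.

8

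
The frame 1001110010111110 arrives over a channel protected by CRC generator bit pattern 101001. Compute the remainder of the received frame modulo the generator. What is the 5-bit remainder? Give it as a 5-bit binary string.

11110

Modulo-2 division of 1001110010111110 by 101001:
  pos 0: 100111 XOR 101001 = 001110
  pos 2: 111000 XOR 101001 = 010001
  pos 3: 100011 XOR 101001 = 001010
  pos 5: 101001 XOR 101001 = 000000
Remainder = 11110 (nonzero — an error is detected).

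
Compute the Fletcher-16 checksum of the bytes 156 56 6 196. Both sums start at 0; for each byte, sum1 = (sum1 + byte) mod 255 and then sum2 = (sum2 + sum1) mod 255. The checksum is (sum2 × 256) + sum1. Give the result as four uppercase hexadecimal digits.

EB9F

Running sums (mod 255):
  after byte 0 (156): sum1=156, sum2=156
  after byte 1 (56): sum1=212, sum2=113
  after byte 2 (6): sum1=218, sum2=76
  after byte 3 (196): sum1=159, sum2=235
Checksum = sum2·256 + sum1 = 235·256 + 159 = 60319 = 0xEB9F.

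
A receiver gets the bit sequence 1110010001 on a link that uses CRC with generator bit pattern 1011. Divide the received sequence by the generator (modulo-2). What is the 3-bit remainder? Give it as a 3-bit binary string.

Modulo-2 division of 1110010001 by 1011:
  pos 0: 1110 XOR 1011 = 0101
  pos 1: 1010 XOR 1011 = 0001
  pos 4: 1100 XOR 1011 = 0111
  pos 5: 1110 XOR 1011 = 0101
  pos 6: 1011 XOR 1011 = 0000
Remainder = 000 (zero — the frame passes the CRC check).

000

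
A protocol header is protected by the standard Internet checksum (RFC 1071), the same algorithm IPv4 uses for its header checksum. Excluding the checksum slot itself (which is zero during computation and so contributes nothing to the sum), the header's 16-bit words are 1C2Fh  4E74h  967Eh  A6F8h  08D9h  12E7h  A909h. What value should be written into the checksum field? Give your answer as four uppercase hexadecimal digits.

931B

One's-complement addition (fold any carry out of bit 15 back into bit 0):
  0x1C2F + 0x4E74 = 0x06AA3
  0x6AA3 + 0x967E = 0x10121 → wrap carry → 0x0122
  0x0122 + 0xA6F8 = 0x0A81A
  0xA81A + 0x08D9 = 0x0B0F3
  0xB0F3 + 0x12E7 = 0x0C3DA
  0xC3DA + 0xA909 = 0x16CE3 → wrap carry → 0x6CE4
One's-complement sum = 0x6CE4.
Checksum = ~0x6CE4 & 0xFFFF = 0x931B.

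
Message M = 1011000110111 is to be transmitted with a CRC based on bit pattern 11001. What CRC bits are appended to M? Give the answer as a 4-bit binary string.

Append 4 zeros: 10110001101110000. Divide by 11001 (XOR where the leading bit is 1):
  pos 0: 10110 XOR 11001 = 01111
  pos 1: 11110 XOR 11001 = 00111
  pos 3: 11101 XOR 11001 = 00100
  pos 5: 10010 XOR 11001 = 01011
  pos 6: 10111 XOR 11001 = 01110
  pos 7: 11101 XOR 11001 = 00100
  pos 9: 10010 XOR 11001 = 01011
  pos 10: 10110 XOR 11001 = 01111
  pos 11: 11110 XOR 11001 = 00111
Remainder (last 4 bits) = 1110. This is the CRC / FCS.

1110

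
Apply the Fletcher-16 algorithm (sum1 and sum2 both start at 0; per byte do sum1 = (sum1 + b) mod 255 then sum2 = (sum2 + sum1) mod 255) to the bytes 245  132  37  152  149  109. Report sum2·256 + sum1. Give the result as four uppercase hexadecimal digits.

513B

Running sums (mod 255):
  after byte 0 (245): sum1=245, sum2=245
  after byte 1 (132): sum1=122, sum2=112
  after byte 2 (37): sum1=159, sum2=16
  after byte 3 (152): sum1=56, sum2=72
  after byte 4 (149): sum1=205, sum2=22
  after byte 5 (109): sum1=59, sum2=81
Checksum = sum2·256 + sum1 = 81·256 + 59 = 20795 = 0x513B.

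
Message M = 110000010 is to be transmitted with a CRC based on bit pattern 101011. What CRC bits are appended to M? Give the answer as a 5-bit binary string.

Append 5 zeros: 11000001000000. Divide by 101011 (XOR where the leading bit is 1):
  pos 0: 110000 XOR 101011 = 011011
  pos 1: 110110 XOR 101011 = 011101
  pos 2: 111011 XOR 101011 = 010000
  pos 3: 100000 XOR 101011 = 001011
  pos 5: 101100 XOR 101011 = 000111
  pos 8: 111000 XOR 101011 = 010011
Remainder (last 5 bits) = 10011. This is the CRC / FCS.

10011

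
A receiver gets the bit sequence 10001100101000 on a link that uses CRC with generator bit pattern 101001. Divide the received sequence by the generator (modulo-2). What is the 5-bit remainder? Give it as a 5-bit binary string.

10011

Modulo-2 division of 10001100101000 by 101001:
  pos 0: 100011 XOR 101001 = 001010
  pos 2: 101000 XOR 101001 = 000001
  pos 7: 110100 XOR 101001 = 011101
  pos 8: 111010 XOR 101001 = 010011
Remainder = 10011 (nonzero — an error is detected).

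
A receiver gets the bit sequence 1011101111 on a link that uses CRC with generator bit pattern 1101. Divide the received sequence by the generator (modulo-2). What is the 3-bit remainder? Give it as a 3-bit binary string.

Modulo-2 division of 1011101111 by 1101:
  pos 0: 1011 XOR 1101 = 0110
  pos 1: 1101 XOR 1101 = 0000
  pos 6: 1111 XOR 1101 = 0010
Remainder = 010 (nonzero — an error is detected).

010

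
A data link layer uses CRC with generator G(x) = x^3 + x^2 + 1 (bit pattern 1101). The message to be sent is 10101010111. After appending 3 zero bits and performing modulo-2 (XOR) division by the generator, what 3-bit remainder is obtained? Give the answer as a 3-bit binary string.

Append 3 zeros: 10101010111000. Divide by 1101 (XOR where the leading bit is 1):
  pos 0: 1010 XOR 1101 = 0111
  pos 1: 1111 XOR 1101 = 0010
  pos 3: 1001 XOR 1101 = 0100
  pos 4: 1000 XOR 1101 = 0101
  pos 5: 1011 XOR 1101 = 0110
  pos 6: 1101 XOR 1101 = 0000
  pos 10: 1000 XOR 1101 = 0101
Remainder (last 3 bits) = 101. This is the CRC / FCS.

101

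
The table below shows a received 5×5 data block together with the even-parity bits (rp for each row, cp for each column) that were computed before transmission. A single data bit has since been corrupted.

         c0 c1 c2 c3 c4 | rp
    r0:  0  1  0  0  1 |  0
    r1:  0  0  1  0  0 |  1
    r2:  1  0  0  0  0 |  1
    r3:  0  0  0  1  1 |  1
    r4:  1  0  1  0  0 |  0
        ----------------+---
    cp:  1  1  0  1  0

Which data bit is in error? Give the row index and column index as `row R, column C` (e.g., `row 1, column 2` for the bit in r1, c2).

row 3, column 0

Recompute each row's even parity and compare to rp:
  r0: data parity 0, sent rp 0 → ok
  r1: data parity 1, sent rp 1 → ok
  r2: data parity 1, sent rp 1 → ok
  r3: data parity 0, sent rp 1 → mismatch
  r4: data parity 0, sent rp 0 → ok
Recompute each column's even parity and compare to cp:
  c0: data parity 0, sent cp 1 → mismatch
  c1: data parity 1, sent cp 1 → ok
  c2: data parity 0, sent cp 0 → ok
  c3: data parity 1, sent cp 1 → ok
  c4: data parity 0, sent cp 0 → ok
Exactly one row (r3) and one column (c0) fail → the flipped bit is at their intersection.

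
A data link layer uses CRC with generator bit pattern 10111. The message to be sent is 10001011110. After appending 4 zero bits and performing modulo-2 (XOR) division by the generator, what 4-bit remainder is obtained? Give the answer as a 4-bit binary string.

1111

Append 4 zeros: 100010111100000. Divide by 10111 (XOR where the leading bit is 1):
  pos 0: 10001 XOR 10111 = 00110
  pos 2: 11001 XOR 10111 = 01110
  pos 3: 11101 XOR 10111 = 01010
  pos 4: 10101 XOR 10111 = 00010
  pos 7: 10100 XOR 10111 = 00011
  pos 10: 11000 XOR 10111 = 01111
Remainder (last 4 bits) = 1111. This is the CRC / FCS.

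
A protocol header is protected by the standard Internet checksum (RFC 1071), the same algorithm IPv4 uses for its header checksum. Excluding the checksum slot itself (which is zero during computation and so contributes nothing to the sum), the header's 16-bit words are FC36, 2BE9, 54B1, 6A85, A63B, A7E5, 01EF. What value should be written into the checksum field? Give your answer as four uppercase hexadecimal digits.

C898

One's-complement addition (fold any carry out of bit 15 back into bit 0):
  0xFC36 + 0x2BE9 = 0x1281F → wrap carry → 0x2820
  0x2820 + 0x54B1 = 0x07CD1
  0x7CD1 + 0x6A85 = 0x0E756
  0xE756 + 0xA63B = 0x18D91 → wrap carry → 0x8D92
  0x8D92 + 0xA7E5 = 0x13577 → wrap carry → 0x3578
  0x3578 + 0x01EF = 0x03767
One's-complement sum = 0x3767.
Checksum = ~0x3767 & 0xFFFF = 0xC898.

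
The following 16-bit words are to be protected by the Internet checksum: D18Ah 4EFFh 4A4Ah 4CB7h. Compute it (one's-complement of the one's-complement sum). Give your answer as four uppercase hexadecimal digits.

One's-complement addition (fold any carry out of bit 15 back into bit 0):
  0xD18A + 0x4EFF = 0x12089 → wrap carry → 0x208A
  0x208A + 0x4A4A = 0x06AD4
  0x6AD4 + 0x4CB7 = 0x0B78B
One's-complement sum = 0xB78B.
Checksum = ~0xB78B & 0xFFFF = 0x4874.

4874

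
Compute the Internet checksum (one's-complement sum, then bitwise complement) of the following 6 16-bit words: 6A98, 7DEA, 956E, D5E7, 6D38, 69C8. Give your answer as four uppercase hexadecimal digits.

D525

One's-complement addition (fold any carry out of bit 15 back into bit 0):
  0x6A98 + 0x7DEA = 0x0E882
  0xE882 + 0x956E = 0x17DF0 → wrap carry → 0x7DF1
  0x7DF1 + 0xD5E7 = 0x153D8 → wrap carry → 0x53D9
  0x53D9 + 0x6D38 = 0x0C111
  0xC111 + 0x69C8 = 0x12AD9 → wrap carry → 0x2ADA
One's-complement sum = 0x2ADA.
Checksum = ~0x2ADA & 0xFFFF = 0xD525.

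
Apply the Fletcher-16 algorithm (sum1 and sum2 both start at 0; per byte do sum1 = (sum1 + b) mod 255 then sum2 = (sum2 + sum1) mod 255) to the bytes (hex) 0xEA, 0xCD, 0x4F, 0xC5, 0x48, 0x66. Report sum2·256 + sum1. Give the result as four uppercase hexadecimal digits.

0C7C

Running sums (mod 255):
  after byte 0 (0xEA): sum1=234, sum2=234
  after byte 1 (0xCD): sum1=184, sum2=163
  after byte 2 (0x4F): sum1=8, sum2=171
  after byte 3 (0xC5): sum1=205, sum2=121
  after byte 4 (0x48): sum1=22, sum2=143
  after byte 5 (0x66): sum1=124, sum2=12
Checksum = sum2·256 + sum1 = 12·256 + 124 = 3196 = 0x0C7C.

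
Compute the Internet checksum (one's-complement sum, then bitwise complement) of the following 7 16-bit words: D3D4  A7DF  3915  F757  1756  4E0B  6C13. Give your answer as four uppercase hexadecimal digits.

One's-complement addition (fold any carry out of bit 15 back into bit 0):
  0xD3D4 + 0xA7DF = 0x17BB3 → wrap carry → 0x7BB4
  0x7BB4 + 0x3915 = 0x0B4C9
  0xB4C9 + 0xF757 = 0x1AC20 → wrap carry → 0xAC21
  0xAC21 + 0x1756 = 0x0C377
  0xC377 + 0x4E0B = 0x11182 → wrap carry → 0x1183
  0x1183 + 0x6C13 = 0x07D96
One's-complement sum = 0x7D96.
Checksum = ~0x7D96 & 0xFFFF = 0x8269.

8269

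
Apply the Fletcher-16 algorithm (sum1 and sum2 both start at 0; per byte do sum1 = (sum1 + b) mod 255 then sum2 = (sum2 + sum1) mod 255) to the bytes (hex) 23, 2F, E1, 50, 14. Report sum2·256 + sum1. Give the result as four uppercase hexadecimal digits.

C698

Running sums (mod 255):
  after byte 0 (23): sum1=35, sum2=35
  after byte 1 (2F): sum1=82, sum2=117
  after byte 2 (E1): sum1=52, sum2=169
  after byte 3 (50): sum1=132, sum2=46
  after byte 4 (14): sum1=152, sum2=198
Checksum = sum2·256 + sum1 = 198·256 + 152 = 50840 = 0xC698.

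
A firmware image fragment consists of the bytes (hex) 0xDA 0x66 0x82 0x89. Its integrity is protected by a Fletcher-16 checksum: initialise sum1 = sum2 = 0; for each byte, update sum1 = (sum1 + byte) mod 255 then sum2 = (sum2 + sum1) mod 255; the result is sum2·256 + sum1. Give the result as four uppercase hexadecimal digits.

2D4D

Running sums (mod 255):
  after byte 0 (0xDA): sum1=218, sum2=218
  after byte 1 (0x66): sum1=65, sum2=28
  after byte 2 (0x82): sum1=195, sum2=223
  after byte 3 (0x89): sum1=77, sum2=45
Checksum = sum2·256 + sum1 = 45·256 + 77 = 11597 = 0x2D4D.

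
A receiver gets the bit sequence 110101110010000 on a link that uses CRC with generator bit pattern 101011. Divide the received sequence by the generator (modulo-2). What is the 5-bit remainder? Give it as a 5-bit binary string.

Modulo-2 division of 110101110010000 by 101011:
  pos 0: 110101 XOR 101011 = 011110
  pos 1: 111101 XOR 101011 = 010110
  pos 2: 101101 XOR 101011 = 000110
  pos 5: 110001 XOR 101011 = 011010
  pos 6: 110100 XOR 101011 = 011111
  pos 7: 111110 XOR 101011 = 010101
  pos 8: 101010 XOR 101011 = 000001
Remainder = 00010 (nonzero — an error is detected).

00010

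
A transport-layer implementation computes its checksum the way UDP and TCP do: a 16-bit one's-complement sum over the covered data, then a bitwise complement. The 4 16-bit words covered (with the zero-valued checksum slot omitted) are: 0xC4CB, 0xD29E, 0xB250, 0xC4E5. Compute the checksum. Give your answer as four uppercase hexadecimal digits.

F15E

One's-complement addition (fold any carry out of bit 15 back into bit 0):
  0xC4CB + 0xD29E = 0x19769 → wrap carry → 0x976A
  0x976A + 0xB250 = 0x149BA → wrap carry → 0x49BB
  0x49BB + 0xC4E5 = 0x10EA0 → wrap carry → 0x0EA1
One's-complement sum = 0x0EA1.
Checksum = ~0x0EA1 & 0xFFFF = 0xF15E.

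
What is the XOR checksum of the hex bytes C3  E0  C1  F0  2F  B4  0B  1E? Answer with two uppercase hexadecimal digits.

XOR the bytes together:
  start with 0xC3
  0xC3 ⊕ 0xE0 = 0x23
  0x23 ⊕ 0xC1 = 0xE2
  0xE2 ⊕ 0xF0 = 0x12
  0x12 ⊕ 0x2F = 0x3D
  0x3D ⊕ 0xB4 = 0x89
  0x89 ⊕ 0x0B = 0x82
  0x82 ⊕ 0x1E = 0x9C

9C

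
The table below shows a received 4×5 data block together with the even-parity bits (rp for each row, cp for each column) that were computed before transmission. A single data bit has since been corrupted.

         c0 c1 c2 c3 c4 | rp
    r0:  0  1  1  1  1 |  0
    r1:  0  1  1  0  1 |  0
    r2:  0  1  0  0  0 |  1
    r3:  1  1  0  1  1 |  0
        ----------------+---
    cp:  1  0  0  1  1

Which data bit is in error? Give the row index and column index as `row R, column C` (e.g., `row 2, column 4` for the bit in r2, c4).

row 1, column 3

Recompute each row's even parity and compare to rp:
  r0: data parity 0, sent rp 0 → ok
  r1: data parity 1, sent rp 0 → mismatch
  r2: data parity 1, sent rp 1 → ok
  r3: data parity 0, sent rp 0 → ok
Recompute each column's even parity and compare to cp:
  c0: data parity 1, sent cp 1 → ok
  c1: data parity 0, sent cp 0 → ok
  c2: data parity 0, sent cp 0 → ok
  c3: data parity 0, sent cp 1 → mismatch
  c4: data parity 1, sent cp 1 → ok
Exactly one row (r1) and one column (c3) fail → the flipped bit is at their intersection.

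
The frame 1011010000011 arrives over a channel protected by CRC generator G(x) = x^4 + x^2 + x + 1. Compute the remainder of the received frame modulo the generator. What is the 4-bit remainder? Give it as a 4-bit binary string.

0000

Modulo-2 division of 1011010000011 by 10111:
  pos 0: 10110 XOR 10111 = 00001
  pos 4: 11000 XOR 10111 = 01111
  pos 5: 11110 XOR 10111 = 01001
  pos 6: 10010 XOR 10111 = 00101
  pos 8: 10111 XOR 10111 = 00000
Remainder = 0000 (zero — the frame passes the CRC check).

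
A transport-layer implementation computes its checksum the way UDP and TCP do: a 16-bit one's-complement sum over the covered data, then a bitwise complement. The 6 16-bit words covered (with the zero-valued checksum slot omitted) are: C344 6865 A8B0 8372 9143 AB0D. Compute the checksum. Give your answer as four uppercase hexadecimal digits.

6BE1

One's-complement addition (fold any carry out of bit 15 back into bit 0):
  0xC344 + 0x6865 = 0x12BA9 → wrap carry → 0x2BAA
  0x2BAA + 0xA8B0 = 0x0D45A
  0xD45A + 0x8372 = 0x157CC → wrap carry → 0x57CD
  0x57CD + 0x9143 = 0x0E910
  0xE910 + 0xAB0D = 0x1941D → wrap carry → 0x941E
One's-complement sum = 0x941E.
Checksum = ~0x941E & 0xFFFF = 0x6BE1.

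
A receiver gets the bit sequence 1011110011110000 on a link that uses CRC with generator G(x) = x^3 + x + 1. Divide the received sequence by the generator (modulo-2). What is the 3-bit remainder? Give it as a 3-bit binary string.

Modulo-2 division of 1011110011110000 by 1011:
  pos 0: 1011 XOR 1011 = 0000
  pos 4: 1100 XOR 1011 = 0111
  pos 5: 1111 XOR 1011 = 0100
  pos 6: 1001 XOR 1011 = 0010
  pos 8: 1011 XOR 1011 = 0000
Remainder = 000 (zero — the frame passes the CRC check).

000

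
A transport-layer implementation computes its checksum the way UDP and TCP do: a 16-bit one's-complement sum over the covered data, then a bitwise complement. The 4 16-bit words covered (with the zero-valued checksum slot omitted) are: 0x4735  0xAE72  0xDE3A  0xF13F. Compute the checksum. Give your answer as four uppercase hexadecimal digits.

3ADD

One's-complement addition (fold any carry out of bit 15 back into bit 0):
  0x4735 + 0xAE72 = 0x0F5A7
  0xF5A7 + 0xDE3A = 0x1D3E1 → wrap carry → 0xD3E2
  0xD3E2 + 0xF13F = 0x1C521 → wrap carry → 0xC522
One's-complement sum = 0xC522.
Checksum = ~0xC522 & 0xFFFF = 0x3ADD.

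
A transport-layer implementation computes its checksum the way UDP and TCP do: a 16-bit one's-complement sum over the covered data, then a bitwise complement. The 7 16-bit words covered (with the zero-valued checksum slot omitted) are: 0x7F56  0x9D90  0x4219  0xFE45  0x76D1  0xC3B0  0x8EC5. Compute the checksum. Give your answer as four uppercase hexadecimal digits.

One's-complement addition (fold any carry out of bit 15 back into bit 0):
  0x7F56 + 0x9D90 = 0x11CE6 → wrap carry → 0x1CE7
  0x1CE7 + 0x4219 = 0x05F00
  0x5F00 + 0xFE45 = 0x15D45 → wrap carry → 0x5D46
  0x5D46 + 0x76D1 = 0x0D417
  0xD417 + 0xC3B0 = 0x197C7 → wrap carry → 0x97C8
  0x97C8 + 0x8EC5 = 0x1268D → wrap carry → 0x268E
One's-complement sum = 0x268E.
Checksum = ~0x268E & 0xFFFF = 0xD971.

D971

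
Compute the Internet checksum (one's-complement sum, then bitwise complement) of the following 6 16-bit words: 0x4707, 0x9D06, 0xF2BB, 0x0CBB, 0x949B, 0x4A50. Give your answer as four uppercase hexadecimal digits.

3D8F

One's-complement addition (fold any carry out of bit 15 back into bit 0):
  0x4707 + 0x9D06 = 0x0E40D
  0xE40D + 0xF2BB = 0x1D6C8 → wrap carry → 0xD6C9
  0xD6C9 + 0x0CBB = 0x0E384
  0xE384 + 0x949B = 0x1781F → wrap carry → 0x7820
  0x7820 + 0x4A50 = 0x0C270
One's-complement sum = 0xC270.
Checksum = ~0xC270 & 0xFFFF = 0x3D8F.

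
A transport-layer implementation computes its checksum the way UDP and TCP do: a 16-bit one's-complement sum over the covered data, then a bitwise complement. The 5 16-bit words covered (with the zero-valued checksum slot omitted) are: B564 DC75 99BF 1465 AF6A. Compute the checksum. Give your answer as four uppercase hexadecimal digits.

One's-complement addition (fold any carry out of bit 15 back into bit 0):
  0xB564 + 0xDC75 = 0x191D9 → wrap carry → 0x91DA
  0x91DA + 0x99BF = 0x12B99 → wrap carry → 0x2B9A
  0x2B9A + 0x1465 = 0x03FFF
  0x3FFF + 0xAF6A = 0x0EF69
One's-complement sum = 0xEF69.
Checksum = ~0xEF69 & 0xFFFF = 0x1096.

1096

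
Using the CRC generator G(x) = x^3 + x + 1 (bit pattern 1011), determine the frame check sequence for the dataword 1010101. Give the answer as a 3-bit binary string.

001

Append 3 zeros: 1010101000. Divide by 1011 (XOR where the leading bit is 1):
  pos 0: 1010 XOR 1011 = 0001
  pos 3: 1101 XOR 1011 = 0110
  pos 4: 1100 XOR 1011 = 0111
  pos 5: 1110 XOR 1011 = 0101
  pos 6: 1010 XOR 1011 = 0001
Remainder (last 3 bits) = 001. This is the CRC / FCS.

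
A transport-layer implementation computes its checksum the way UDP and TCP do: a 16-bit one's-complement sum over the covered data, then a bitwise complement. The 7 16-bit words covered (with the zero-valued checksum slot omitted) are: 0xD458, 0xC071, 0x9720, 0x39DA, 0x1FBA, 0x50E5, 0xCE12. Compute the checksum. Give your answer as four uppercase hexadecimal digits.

5B88

One's-complement addition (fold any carry out of bit 15 back into bit 0):
  0xD458 + 0xC071 = 0x194C9 → wrap carry → 0x94CA
  0x94CA + 0x9720 = 0x12BEA → wrap carry → 0x2BEB
  0x2BEB + 0x39DA = 0x065C5
  0x65C5 + 0x1FBA = 0x0857F
  0x857F + 0x50E5 = 0x0D664
  0xD664 + 0xCE12 = 0x1A476 → wrap carry → 0xA477
One's-complement sum = 0xA477.
Checksum = ~0xA477 & 0xFFFF = 0x5B88.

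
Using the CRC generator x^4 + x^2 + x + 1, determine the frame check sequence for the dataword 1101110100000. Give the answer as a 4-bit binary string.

Append 4 zeros: 11011101000000000. Divide by 10111 (XOR where the leading bit is 1):
  pos 0: 11011 XOR 10111 = 01100
  pos 1: 11001 XOR 10111 = 01110
  pos 2: 11100 XOR 10111 = 01011
  pos 3: 10111 XOR 10111 = 00000
Remainder (last 4 bits) = 0000. This is the CRC / FCS.

0000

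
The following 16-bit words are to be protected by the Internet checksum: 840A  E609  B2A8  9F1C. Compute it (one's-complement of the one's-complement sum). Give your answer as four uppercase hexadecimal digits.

4426

One's-complement addition (fold any carry out of bit 15 back into bit 0):
  0x840A + 0xE609 = 0x16A13 → wrap carry → 0x6A14
  0x6A14 + 0xB2A8 = 0x11CBC → wrap carry → 0x1CBD
  0x1CBD + 0x9F1C = 0x0BBD9
One's-complement sum = 0xBBD9.
Checksum = ~0xBBD9 & 0xFFFF = 0x4426.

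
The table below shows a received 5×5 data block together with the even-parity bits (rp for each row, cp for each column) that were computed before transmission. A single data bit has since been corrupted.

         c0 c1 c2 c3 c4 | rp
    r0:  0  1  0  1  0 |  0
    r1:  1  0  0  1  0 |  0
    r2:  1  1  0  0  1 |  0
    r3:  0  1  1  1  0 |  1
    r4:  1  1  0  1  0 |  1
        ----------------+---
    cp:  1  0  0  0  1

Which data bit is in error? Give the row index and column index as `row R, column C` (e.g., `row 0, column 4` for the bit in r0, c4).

row 2, column 2

Recompute each row's even parity and compare to rp:
  r0: data parity 0, sent rp 0 → ok
  r1: data parity 0, sent rp 0 → ok
  r2: data parity 1, sent rp 0 → mismatch
  r3: data parity 1, sent rp 1 → ok
  r4: data parity 1, sent rp 1 → ok
Recompute each column's even parity and compare to cp:
  c0: data parity 1, sent cp 1 → ok
  c1: data parity 0, sent cp 0 → ok
  c2: data parity 1, sent cp 0 → mismatch
  c3: data parity 0, sent cp 0 → ok
  c4: data parity 1, sent cp 1 → ok
Exactly one row (r2) and one column (c2) fail → the flipped bit is at their intersection.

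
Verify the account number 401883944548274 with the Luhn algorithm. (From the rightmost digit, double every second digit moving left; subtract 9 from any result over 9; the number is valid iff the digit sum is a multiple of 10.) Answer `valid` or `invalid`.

From the right, keep odd positions and double even positions (subtract 9 from any doubled value over 9):
  doubled (positions 2,4,...): 5 7 1 8 6 7 0 → sum 34
  kept (positions 1,3,...): 4 2 4 4 9 8 1 4 → sum 36
Total = 70.
70 mod 10 = 0, so the number is valid.

valid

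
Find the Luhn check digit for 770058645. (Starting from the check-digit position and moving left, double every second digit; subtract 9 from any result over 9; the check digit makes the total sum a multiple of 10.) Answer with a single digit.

Partial digits right→left: 5 4 6 8 5 0 0 7 7
Double every second digit counting from the check-digit position (so the 1st, 3rd, 5th, ... of the partial from the right).
  doubled (with −9 where >9): 1 3 1 0 5 → sum 10
  kept as-is: 4 8 0 7 → sum 19
Total = 10 + 19 = 29.
Check digit = (10 − (29 mod 10)) mod 10 = 1.

1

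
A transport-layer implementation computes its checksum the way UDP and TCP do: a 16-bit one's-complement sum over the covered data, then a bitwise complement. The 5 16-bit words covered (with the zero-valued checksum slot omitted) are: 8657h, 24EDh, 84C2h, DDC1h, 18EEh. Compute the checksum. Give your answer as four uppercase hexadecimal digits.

One's-complement addition (fold any carry out of bit 15 back into bit 0):
  0x8657 + 0x24ED = 0x0AB44
  0xAB44 + 0x84C2 = 0x13006 → wrap carry → 0x3007
  0x3007 + 0xDDC1 = 0x10DC8 → wrap carry → 0x0DC9
  0x0DC9 + 0x18EE = 0x026B7
One's-complement sum = 0x26B7.
Checksum = ~0x26B7 & 0xFFFF = 0xD948.

D948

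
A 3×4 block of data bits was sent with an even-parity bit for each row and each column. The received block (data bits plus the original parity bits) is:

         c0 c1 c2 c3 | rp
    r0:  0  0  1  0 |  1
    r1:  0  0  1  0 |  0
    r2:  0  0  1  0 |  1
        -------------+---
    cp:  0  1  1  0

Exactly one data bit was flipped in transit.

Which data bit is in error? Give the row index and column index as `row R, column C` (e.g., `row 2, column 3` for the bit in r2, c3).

Recompute each row's even parity and compare to rp:
  r0: data parity 1, sent rp 1 → ok
  r1: data parity 1, sent rp 0 → mismatch
  r2: data parity 1, sent rp 1 → ok
Recompute each column's even parity and compare to cp:
  c0: data parity 0, sent cp 0 → ok
  c1: data parity 0, sent cp 1 → mismatch
  c2: data parity 1, sent cp 1 → ok
  c3: data parity 0, sent cp 0 → ok
Exactly one row (r1) and one column (c1) fail → the flipped bit is at their intersection.

row 1, column 1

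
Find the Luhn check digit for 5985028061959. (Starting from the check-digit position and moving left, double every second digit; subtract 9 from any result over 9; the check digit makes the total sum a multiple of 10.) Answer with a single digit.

2

Partial digits right→left: 9 5 9 1 6 0 8 2 0 5 8 9 5
Double every second digit counting from the check-digit position (so the 1st, 3rd, 5th, ... of the partial from the right).
  doubled (with −9 where >9): 9 9 3 7 0 7 1 → sum 36
  kept as-is: 5 1 0 2 5 9 → sum 22
Total = 36 + 22 = 58.
Check digit = (10 − (58 mod 10)) mod 10 = 2.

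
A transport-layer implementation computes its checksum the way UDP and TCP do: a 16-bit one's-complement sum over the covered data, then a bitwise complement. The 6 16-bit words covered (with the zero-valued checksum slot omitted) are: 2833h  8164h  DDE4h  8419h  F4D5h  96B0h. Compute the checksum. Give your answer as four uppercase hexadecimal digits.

One's-complement addition (fold any carry out of bit 15 back into bit 0):
  0x2833 + 0x8164 = 0x0A997
  0xA997 + 0xDDE4 = 0x1877B → wrap carry → 0x877C
  0x877C + 0x8419 = 0x10B95 → wrap carry → 0x0B96
  0x0B96 + 0xF4D5 = 0x1006B → wrap carry → 0x006C
  0x006C + 0x96B0 = 0x0971C
One's-complement sum = 0x971C.
Checksum = ~0x971C & 0xFFFF = 0x68E3.

68E3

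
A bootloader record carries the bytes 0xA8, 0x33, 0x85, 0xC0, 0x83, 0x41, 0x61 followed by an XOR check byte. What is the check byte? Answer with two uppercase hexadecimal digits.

XOR the bytes together:
  start with 0xA8
  0xA8 ⊕ 0x33 = 0x9B
  0x9B ⊕ 0x85 = 0x1E
  0x1E ⊕ 0xC0 = 0xDE
  0xDE ⊕ 0x83 = 0x5D
  0x5D ⊕ 0x41 = 0x1C
  0x1C ⊕ 0x61 = 0x7D

7D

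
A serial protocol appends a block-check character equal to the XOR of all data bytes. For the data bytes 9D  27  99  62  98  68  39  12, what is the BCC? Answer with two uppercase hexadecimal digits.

9A

XOR the bytes together:
  start with 0x9D
  0x9D ⊕ 0x27 = 0xBA
  0xBA ⊕ 0x99 = 0x23
  0x23 ⊕ 0x62 = 0x41
  0x41 ⊕ 0x98 = 0xD9
  0xD9 ⊕ 0x68 = 0xB1
  0xB1 ⊕ 0x39 = 0x88
  0x88 ⊕ 0x12 = 0x9A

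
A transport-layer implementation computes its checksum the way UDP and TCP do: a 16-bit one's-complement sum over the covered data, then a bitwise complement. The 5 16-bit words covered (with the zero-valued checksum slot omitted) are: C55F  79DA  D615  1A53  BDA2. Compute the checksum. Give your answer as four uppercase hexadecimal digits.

One's-complement addition (fold any carry out of bit 15 back into bit 0):
  0xC55F + 0x79DA = 0x13F39 → wrap carry → 0x3F3A
  0x3F3A + 0xD615 = 0x1154F → wrap carry → 0x1550
  0x1550 + 0x1A53 = 0x02FA3
  0x2FA3 + 0xBDA2 = 0x0ED45
One's-complement sum = 0xED45.
Checksum = ~0xED45 & 0xFFFF = 0x12BA.

12BA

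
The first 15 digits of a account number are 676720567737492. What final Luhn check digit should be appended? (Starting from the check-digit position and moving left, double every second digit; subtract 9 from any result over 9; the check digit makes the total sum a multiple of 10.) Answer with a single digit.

3

Partial digits right→left: 2 9 4 7 3 7 7 6 5 0 2 7 6 7 6
Double every second digit counting from the check-digit position (so the 1st, 3rd, 5th, ... of the partial from the right).
  doubled (with −9 where >9): 4 8 6 5 1 4 3 3 → sum 34
  kept as-is: 9 7 7 6 0 7 7 → sum 43
Total = 34 + 43 = 77.
Check digit = (10 − (77 mod 10)) mod 10 = 3.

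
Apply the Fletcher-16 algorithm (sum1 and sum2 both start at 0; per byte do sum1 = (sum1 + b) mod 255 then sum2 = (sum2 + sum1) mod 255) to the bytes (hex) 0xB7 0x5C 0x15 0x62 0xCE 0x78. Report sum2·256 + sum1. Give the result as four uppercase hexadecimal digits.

Running sums (mod 255):
  after byte 0 (0xB7): sum1=183, sum2=183
  after byte 1 (0x5C): sum1=20, sum2=203
  after byte 2 (0x15): sum1=41, sum2=244
  after byte 3 (0x62): sum1=139, sum2=128
  after byte 4 (0xCE): sum1=90, sum2=218
  after byte 5 (0x78): sum1=210, sum2=173
Checksum = sum2·256 + sum1 = 173·256 + 210 = 44498 = 0xADD2.

ADD2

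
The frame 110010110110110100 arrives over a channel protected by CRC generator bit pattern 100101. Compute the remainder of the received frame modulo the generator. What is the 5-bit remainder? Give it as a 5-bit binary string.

01010

Modulo-2 division of 110010110110110100 by 100101:
  pos 0: 110010 XOR 100101 = 010111
  pos 1: 101111 XOR 100101 = 001010
  pos 3: 101010 XOR 100101 = 001111
  pos 5: 111111 XOR 100101 = 011010
  pos 6: 110100 XOR 100101 = 010001
  pos 7: 100011 XOR 100101 = 000110
  pos 10: 110101 XOR 100101 = 010000
  pos 11: 100000 XOR 100101 = 000101
Remainder = 01010 (nonzero — an error is detected).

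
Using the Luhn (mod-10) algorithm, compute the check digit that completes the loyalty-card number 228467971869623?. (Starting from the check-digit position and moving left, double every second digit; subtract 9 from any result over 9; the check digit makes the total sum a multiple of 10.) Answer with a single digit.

4

Partial digits right→left: 3 2 6 9 6 8 1 7 9 7 6 4 8 2 2
Double every second digit counting from the check-digit position (so the 1st, 3rd, 5th, ... of the partial from the right).
  doubled (with −9 where >9): 6 3 3 2 9 3 7 4 → sum 37
  kept as-is: 2 9 8 7 7 4 2 → sum 39
Total = 37 + 39 = 76.
Check digit = (10 − (76 mod 10)) mod 10 = 4.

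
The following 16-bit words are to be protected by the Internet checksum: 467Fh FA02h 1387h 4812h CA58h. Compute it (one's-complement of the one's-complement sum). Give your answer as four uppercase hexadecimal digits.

One's-complement addition (fold any carry out of bit 15 back into bit 0):
  0x467F + 0xFA02 = 0x14081 → wrap carry → 0x4082
  0x4082 + 0x1387 = 0x05409
  0x5409 + 0x4812 = 0x09C1B
  0x9C1B + 0xCA58 = 0x16673 → wrap carry → 0x6674
One's-complement sum = 0x6674.
Checksum = ~0x6674 & 0xFFFF = 0x998B.

998B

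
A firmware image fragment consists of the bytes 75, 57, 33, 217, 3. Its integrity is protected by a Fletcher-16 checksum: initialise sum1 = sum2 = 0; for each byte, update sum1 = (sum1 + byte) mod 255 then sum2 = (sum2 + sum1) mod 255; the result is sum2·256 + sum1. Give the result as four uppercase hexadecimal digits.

7782

Running sums (mod 255):
  after byte 0 (75): sum1=75, sum2=75
  after byte 1 (57): sum1=132, sum2=207
  after byte 2 (33): sum1=165, sum2=117
  after byte 3 (217): sum1=127, sum2=244
  after byte 4 (3): sum1=130, sum2=119
Checksum = sum2·256 + sum1 = 119·256 + 130 = 30594 = 0x7782.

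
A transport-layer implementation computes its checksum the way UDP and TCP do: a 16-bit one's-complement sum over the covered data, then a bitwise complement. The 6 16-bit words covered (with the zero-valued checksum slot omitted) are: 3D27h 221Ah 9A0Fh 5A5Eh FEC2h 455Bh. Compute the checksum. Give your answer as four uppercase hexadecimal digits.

6832

One's-complement addition (fold any carry out of bit 15 back into bit 0):
  0x3D27 + 0x221A = 0x05F41
  0x5F41 + 0x9A0F = 0x0F950
  0xF950 + 0x5A5E = 0x153AE → wrap carry → 0x53AF
  0x53AF + 0xFEC2 = 0x15271 → wrap carry → 0x5272
  0x5272 + 0x455B = 0x097CD
One's-complement sum = 0x97CD.
Checksum = ~0x97CD & 0xFFFF = 0x6832.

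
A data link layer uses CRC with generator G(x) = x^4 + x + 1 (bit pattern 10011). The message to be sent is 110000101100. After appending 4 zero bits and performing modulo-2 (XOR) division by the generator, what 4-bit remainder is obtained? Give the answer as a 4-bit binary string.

0101

Append 4 zeros: 1100001011000000. Divide by 10011 (XOR where the leading bit is 1):
  pos 0: 11000 XOR 10011 = 01011
  pos 1: 10110 XOR 10011 = 00101
  pos 3: 10110 XOR 10011 = 00101
  pos 5: 10111 XOR 10011 = 00100
  pos 7: 10000 XOR 10011 = 00011
  pos 10: 11000 XOR 10011 = 01011
  pos 11: 10110 XOR 10011 = 00101
Remainder (last 4 bits) = 0101. This is the CRC / FCS.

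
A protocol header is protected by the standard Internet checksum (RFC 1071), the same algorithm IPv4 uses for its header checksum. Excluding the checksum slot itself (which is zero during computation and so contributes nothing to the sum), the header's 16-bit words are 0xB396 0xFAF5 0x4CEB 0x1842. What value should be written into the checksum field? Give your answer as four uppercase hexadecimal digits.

One's-complement addition (fold any carry out of bit 15 back into bit 0):
  0xB396 + 0xFAF5 = 0x1AE8B → wrap carry → 0xAE8C
  0xAE8C + 0x4CEB = 0x0FB77
  0xFB77 + 0x1842 = 0x113B9 → wrap carry → 0x13BA
One's-complement sum = 0x13BA.
Checksum = ~0x13BA & 0xFFFF = 0xEC45.

EC45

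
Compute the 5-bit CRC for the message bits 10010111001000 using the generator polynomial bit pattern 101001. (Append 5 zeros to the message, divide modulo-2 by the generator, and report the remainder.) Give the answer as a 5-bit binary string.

00001

Append 5 zeros: 1001011100100000000. Divide by 101001 (XOR where the leading bit is 1):
  pos 0: 100101 XOR 101001 = 001100
  pos 2: 110011 XOR 101001 = 011010
  pos 3: 110100 XOR 101001 = 011101
  pos 4: 111010 XOR 101001 = 010011
  pos 5: 100111 XOR 101001 = 001110
  pos 7: 111000 XOR 101001 = 010001
  pos 8: 100010 XOR 101001 = 001011
  pos 10: 101100 XOR 101001 = 000101
  pos 13: 101000 XOR 101001 = 000001
Remainder (last 5 bits) = 00001. This is the CRC / FCS.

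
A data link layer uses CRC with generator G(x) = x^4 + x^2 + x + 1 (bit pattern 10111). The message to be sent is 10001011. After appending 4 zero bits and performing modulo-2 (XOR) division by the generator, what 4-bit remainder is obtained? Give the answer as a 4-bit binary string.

Append 4 zeros: 100010110000. Divide by 10111 (XOR where the leading bit is 1):
  pos 0: 10001 XOR 10111 = 00110
  pos 2: 11001 XOR 10111 = 01110
  pos 3: 11101 XOR 10111 = 01010
  pos 4: 10100 XOR 10111 = 00011
  pos 7: 11000 XOR 10111 = 01111
Remainder (last 4 bits) = 1111. This is the CRC / FCS.

1111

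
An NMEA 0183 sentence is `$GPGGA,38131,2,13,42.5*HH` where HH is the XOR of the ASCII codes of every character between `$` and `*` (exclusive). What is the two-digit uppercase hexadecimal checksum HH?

43

XOR the ASCII codes of the payload characters:
  'G' = 0x47 → acc = 0x47
  'P' = 0x50 → acc = 0x17
  'G' = 0x47 → acc = 0x50
  'G' = 0x47 → acc = 0x17
  'A' = 0x41 → acc = 0x56
  ',' = 0x2C → acc = 0x7A
  '3' = 0x33 → acc = 0x49
  '8' = 0x38 → acc = 0x71
  '1' = 0x31 → acc = 0x40
  '3' = 0x33 → acc = 0x73
  '1' = 0x31 → acc = 0x42
  ',' = 0x2C → acc = 0x6E
  '2' = 0x32 → acc = 0x5C
  ',' = 0x2C → acc = 0x70
  '1' = 0x31 → acc = 0x41
  '3' = 0x33 → acc = 0x72
  ',' = 0x2C → acc = 0x5E
  '4' = 0x34 → acc = 0x6A
  '2' = 0x32 → acc = 0x58
  '.' = 0x2E → acc = 0x76
  '5' = 0x35 → acc = 0x43
Checksum = 0x43.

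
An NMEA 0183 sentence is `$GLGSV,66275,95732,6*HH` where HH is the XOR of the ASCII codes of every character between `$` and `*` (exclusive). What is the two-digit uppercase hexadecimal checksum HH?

XOR the ASCII codes of the payload characters:
  'G' = 0x47 → acc = 0x47
  'L' = 0x4C → acc = 0x0B
  'G' = 0x47 → acc = 0x4C
  'S' = 0x53 → acc = 0x1F
  'V' = 0x56 → acc = 0x49
  ',' = 0x2C → acc = 0x65
  '6' = 0x36 → acc = 0x53
  '6' = 0x36 → acc = 0x65
  '2' = 0x32 → acc = 0x57
  '7' = 0x37 → acc = 0x60
  '5' = 0x35 → acc = 0x55
  ',' = 0x2C → acc = 0x79
  '9' = 0x39 → acc = 0x40
  '5' = 0x35 → acc = 0x75
  '7' = 0x37 → acc = 0x42
  '3' = 0x33 → acc = 0x71
  '2' = 0x32 → acc = 0x43
  ',' = 0x2C → acc = 0x6F
  '6' = 0x36 → acc = 0x59
Checksum = 0x59.

59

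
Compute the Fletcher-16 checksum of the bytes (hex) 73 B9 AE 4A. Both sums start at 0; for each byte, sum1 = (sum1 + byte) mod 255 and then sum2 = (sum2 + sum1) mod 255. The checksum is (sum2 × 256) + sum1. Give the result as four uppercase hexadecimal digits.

Running sums (mod 255):
  after byte 0 (73): sum1=115, sum2=115
  after byte 1 (B9): sum1=45, sum2=160
  after byte 2 (AE): sum1=219, sum2=124
  after byte 3 (4A): sum1=38, sum2=162
Checksum = sum2·256 + sum1 = 162·256 + 38 = 41510 = 0xA226.

A226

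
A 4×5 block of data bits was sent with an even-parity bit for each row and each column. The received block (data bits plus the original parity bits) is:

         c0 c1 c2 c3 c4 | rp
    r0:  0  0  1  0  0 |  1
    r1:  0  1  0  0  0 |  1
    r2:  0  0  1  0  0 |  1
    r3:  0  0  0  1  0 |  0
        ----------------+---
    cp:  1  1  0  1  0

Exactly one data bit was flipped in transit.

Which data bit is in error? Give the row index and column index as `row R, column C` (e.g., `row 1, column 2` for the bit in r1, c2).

Recompute each row's even parity and compare to rp:
  r0: data parity 1, sent rp 1 → ok
  r1: data parity 1, sent rp 1 → ok
  r2: data parity 1, sent rp 1 → ok
  r3: data parity 1, sent rp 0 → mismatch
Recompute each column's even parity and compare to cp:
  c0: data parity 0, sent cp 1 → mismatch
  c1: data parity 1, sent cp 1 → ok
  c2: data parity 0, sent cp 0 → ok
  c3: data parity 1, sent cp 1 → ok
  c4: data parity 0, sent cp 0 → ok
Exactly one row (r3) and one column (c0) fail → the flipped bit is at their intersection.

row 3, column 0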